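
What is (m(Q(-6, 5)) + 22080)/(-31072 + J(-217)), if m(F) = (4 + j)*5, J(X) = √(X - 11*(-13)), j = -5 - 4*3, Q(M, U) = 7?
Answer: -342025040/482734629 - 22015*I*√74/965469258 ≈ -0.70852 - 0.00019615*I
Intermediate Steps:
j = -17 (j = -5 - 12 = -17)
J(X) = √(143 + X) (J(X) = √(X + 143) = √(143 + X))
m(F) = -65 (m(F) = (4 - 17)*5 = -13*5 = -65)
(m(Q(-6, 5)) + 22080)/(-31072 + J(-217)) = (-65 + 22080)/(-31072 + √(143 - 217)) = 22015/(-31072 + √(-74)) = 22015/(-31072 + I*√74)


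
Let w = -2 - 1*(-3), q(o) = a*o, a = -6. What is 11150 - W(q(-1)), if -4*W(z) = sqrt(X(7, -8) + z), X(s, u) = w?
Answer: 11150 + sqrt(7)/4 ≈ 11151.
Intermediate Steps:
q(o) = -6*o
w = 1 (w = -2 + 3 = 1)
X(s, u) = 1
W(z) = -sqrt(1 + z)/4
11150 - W(q(-1)) = 11150 - (-1)*sqrt(1 - 6*(-1))/4 = 11150 - (-1)*sqrt(1 + 6)/4 = 11150 - (-1)*sqrt(7)/4 = 11150 + sqrt(7)/4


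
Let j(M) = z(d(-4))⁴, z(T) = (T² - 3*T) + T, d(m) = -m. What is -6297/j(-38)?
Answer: -6297/4096 ≈ -1.5374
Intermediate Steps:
z(T) = T² - 2*T
j(M) = 4096 (j(M) = ((-1*(-4))*(-2 - 1*(-4)))⁴ = (4*(-2 + 4))⁴ = (4*2)⁴ = 8⁴ = 4096)
-6297/j(-38) = -6297/4096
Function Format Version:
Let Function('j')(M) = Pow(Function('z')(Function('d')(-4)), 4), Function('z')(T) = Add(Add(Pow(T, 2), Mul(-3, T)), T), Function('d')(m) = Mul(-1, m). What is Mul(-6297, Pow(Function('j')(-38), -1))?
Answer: Rational(-6297, 4096) ≈ -1.5374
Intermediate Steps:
Function('z')(T) = Add(Pow(T, 2), Mul(-2, T))
Function('j')(M) = 4096 (Function('j')(M) = Pow(Mul(Mul(-1, -4), Add(-2, Mul(-1, -4))), 4) = Pow(Mul(4, Add(-2, 4)), 4) = Pow(Mul(4, 2), 4) = Pow(8, 4) = 4096)
Mul(-6297, Pow(Function('j')(-38), -1)) = Mul(-6297, Pow(4096, -1)) = Mul(-6297, Rational(1, 4096)) = Rational(-6297, 4096)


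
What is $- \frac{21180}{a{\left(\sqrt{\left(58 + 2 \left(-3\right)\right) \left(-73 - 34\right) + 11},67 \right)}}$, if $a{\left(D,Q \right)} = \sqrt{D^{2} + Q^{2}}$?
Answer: $\frac{5295 i \sqrt{266}}{133} \approx 649.31 i$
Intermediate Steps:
$- \frac{21180}{a{\left(\sqrt{\left(58 + 2 \left(-3\right)\right) \left(-73 - 34\right) + 11},67 \right)}} = - \frac{21180}{\sqrt{\left(\sqrt{\left(58 + 2 \left(-3\right)\right) \left(-73 - 34\right) + 11}\right)^{2} + 67^{2}}} = - \frac{21180}{\sqrt{\left(\sqrt{\left(58 - 6\right) \left(-107\right) + 11}\right)^{2} + 4489}} = - \frac{21180}{\sqrt{\left(\sqrt{52 \left(-107\right) + 11}\right)^{2} + 4489}} = - \frac{21180}{\sqrt{\left(\sqrt{-5564 + 11}\right)^{2} + 4489}} = - \frac{21180}{\sqrt{\left(\sqrt{-5553}\right)^{2} + 4489}} = - \frac{21180}{\sqrt{\left(3 i \sqrt{617}\right)^{2} + 4489}} = - \frac{21180}{\sqrt{-5553 + 4489}} = - \frac{21180}{\sqrt{-1064}} = - \frac{21180}{2 i \sqrt{266}} = - 21180 \left(- \frac{i \sqrt{266}}{532}\right) = \frac{5295 i \sqrt{266}}{133}$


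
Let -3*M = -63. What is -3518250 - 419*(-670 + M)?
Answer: -3246319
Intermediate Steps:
M = 21 (M = -1/3*(-63) = 21)
-3518250 - 419*(-670 + M) = -3518250 - 419*(-670 + 21) = -3518250 - 419*(-649) = -3518250 + 271931 = -3246319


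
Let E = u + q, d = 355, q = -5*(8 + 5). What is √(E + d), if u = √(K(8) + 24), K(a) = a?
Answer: √(290 + 4*√2) ≈ 17.195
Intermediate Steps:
q = -65 (q = -5*13 = -65)
u = 4*√2 (u = √(8 + 24) = √32 = 4*√2 ≈ 5.6569)
E = -65 + 4*√2 (E = 4*√2 - 65 = -65 + 4*√2 ≈ -59.343)
√(E + d) = √((-65 + 4*√2) + 355) = √(290 + 4*√2)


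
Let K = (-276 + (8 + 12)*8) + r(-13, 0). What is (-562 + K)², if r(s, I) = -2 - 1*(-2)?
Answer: 459684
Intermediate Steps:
r(s, I) = 0 (r(s, I) = -2 + 2 = 0)
K = -116 (K = (-276 + (8 + 12)*8) + 0 = (-276 + 20*8) + 0 = (-276 + 160) + 0 = -116 + 0 = -116)
(-562 + K)² = (-562 - 116)² = (-678)² = 459684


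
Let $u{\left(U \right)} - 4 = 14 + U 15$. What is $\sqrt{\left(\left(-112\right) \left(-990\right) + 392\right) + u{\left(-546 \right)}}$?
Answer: $10 \sqrt{1031} \approx 321.09$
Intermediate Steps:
$u{\left(U \right)} = 18 + 15 U$ ($u{\left(U \right)} = 4 + \left(14 + U 15\right) = 4 + \left(14 + 15 U\right) = 18 + 15 U$)
$\sqrt{\left(\left(-112\right) \left(-990\right) + 392\right) + u{\left(-546 \right)}} = \sqrt{\left(\left(-112\right) \left(-990\right) + 392\right) + \left(18 + 15 \left(-546\right)\right)} = \sqrt{\left(110880 + 392\right) + \left(18 - 8190\right)} = \sqrt{111272 - 8172} = \sqrt{103100} = 10 \sqrt{1031}$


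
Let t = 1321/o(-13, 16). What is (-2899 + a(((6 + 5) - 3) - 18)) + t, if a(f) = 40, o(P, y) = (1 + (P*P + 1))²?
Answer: -83598698/29241 ≈ -2859.0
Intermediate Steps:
o(P, y) = (2 + P²)² (o(P, y) = (1 + (P² + 1))² = (1 + (1 + P²))² = (2 + P²)²)
t = 1321/29241 (t = 1321/((2 + (-13)²)²) = 1321/((2 + 169)²) = 1321/(171²) = 1321/29241 ≈ 0.045176)
(-2899 + a(((6 + 5) - 3) - 18)) + t = (-2899 + 40) + 1321/29241 = -2859 + 1321/29241 = -83598698/29241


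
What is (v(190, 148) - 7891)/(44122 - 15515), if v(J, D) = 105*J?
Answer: 12059/28607 ≈ 0.42154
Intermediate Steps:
(v(190, 148) - 7891)/(44122 - 15515) = (105*190 - 7891)/(44122 - 15515) = (19950 - 7891)/28607 = 12059*(1/28607) = 12059/28607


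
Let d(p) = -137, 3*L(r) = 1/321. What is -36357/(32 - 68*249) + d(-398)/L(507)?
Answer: -2229597543/16900 ≈ -1.3193e+5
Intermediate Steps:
L(r) = 1/963 (L(r) = (⅓)/321 = (⅓)*(1/321) = 1/963)
-36357/(32 - 68*249) + d(-398)/L(507) = -36357/(32 - 68*249) - 137/1/963 = -36357/(32 - 16932) - 137*963 = -36357/(-16900) - 131931 = -36357*(-1/16900) - 131931 = 36357/16900 - 131931 = -2229597543/16900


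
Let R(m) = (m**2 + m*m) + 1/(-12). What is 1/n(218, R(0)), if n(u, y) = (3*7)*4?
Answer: 1/84 ≈ 0.011905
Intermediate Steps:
R(m) = -1/12 + 2*m**2 (R(m) = (m**2 + m**2) - 1/12 = 2*m**2 - 1/12 = -1/12 + 2*m**2)
n(u, y) = 84 (n(u, y) = 21*4 = 84)
1/n(218, R(0)) = 1/84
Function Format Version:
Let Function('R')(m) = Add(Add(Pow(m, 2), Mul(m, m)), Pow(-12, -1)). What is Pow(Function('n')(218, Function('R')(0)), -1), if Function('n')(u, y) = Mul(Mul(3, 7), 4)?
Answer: Rational(1, 84) ≈ 0.011905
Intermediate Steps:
Function('R')(m) = Add(Rational(-1, 12), Mul(2, Pow(m, 2))) (Function('R')(m) = Add(Add(Pow(m, 2), Pow(m, 2)), Rational(-1, 12)) = Add(Mul(2, Pow(m, 2)), Rational(-1, 12)) = Add(Rational(-1, 12), Mul(2, Pow(m, 2))))
Function('n')(u, y) = 84 (Function('n')(u, y) = Mul(21, 4) = 84)
Pow(Function('n')(218, Function('R')(0)), -1) = Pow(84, -1) = Rational(1, 84)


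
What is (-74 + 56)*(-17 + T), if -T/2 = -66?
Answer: -2070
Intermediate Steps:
T = 132 (T = -2*(-66) = 132)
(-74 + 56)*(-17 + T) = (-74 + 56)*(-17 + 132) = -18*115 = -2070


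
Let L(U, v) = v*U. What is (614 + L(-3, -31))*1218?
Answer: 861126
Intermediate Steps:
L(U, v) = U*v
(614 + L(-3, -31))*1218 = (614 - 3*(-31))*1218 = (614 + 93)*1218 = 707*1218 = 861126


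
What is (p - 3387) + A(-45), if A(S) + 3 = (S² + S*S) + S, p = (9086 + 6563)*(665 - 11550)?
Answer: -170338750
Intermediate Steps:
p = -170339365 (p = 15649*(-10885) = -170339365)
A(S) = -3 + S + 2*S² (A(S) = -3 + ((S² + S*S) + S) = -3 + ((S² + S²) + S) = -3 + (2*S² + S) = -3 + (S + 2*S²) = -3 + S + 2*S²)
(p - 3387) + A(-45) = (-170339365 - 3387) + (-3 - 45 + 2*(-45)²) = -170342752 + (-3 - 45 + 2*2025) = -170342752 + (-3 - 45 + 4050) = -170342752 + 4002 = -170338750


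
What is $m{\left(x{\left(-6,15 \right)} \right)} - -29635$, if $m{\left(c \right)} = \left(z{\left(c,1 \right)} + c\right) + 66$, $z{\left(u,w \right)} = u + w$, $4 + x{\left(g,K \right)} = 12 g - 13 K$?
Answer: $29160$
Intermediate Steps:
$x{\left(g,K \right)} = -4 - 13 K + 12 g$ ($x{\left(g,K \right)} = -4 - \left(- 12 g + 13 K\right) = -4 - 13 K + 12 g$)
$m{\left(c \right)} = 67 + 2 c$ ($m{\left(c \right)} = \left(\left(c + 1\right) + c\right) + 66 = \left(\left(1 + c\right) + c\right) + 66 = \left(1 + 2 c\right) + 66 = 67 + 2 c$)
$m{\left(x{\left(-6,15 \right)} \right)} - -29635 = \left(67 + 2 \left(-4 - 195 + 12 \left(-6\right)\right)\right) - -29635 = \left(67 + 2 \left(-4 - 195 - 72\right)\right) + 29635 = \left(67 + 2 \left(-271\right)\right) + 29635 = \left(67 - 542\right) + 29635 = -475 + 29635 = 29160$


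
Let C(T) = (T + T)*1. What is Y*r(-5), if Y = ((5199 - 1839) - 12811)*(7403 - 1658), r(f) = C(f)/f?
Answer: -108591990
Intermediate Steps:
C(T) = 2*T (C(T) = (2*T)*1 = 2*T)
r(f) = 2 (r(f) = (2*f)/f = 2)
Y = -54295995 (Y = (3360 - 12811)*5745 = -9451*5745 = -54295995)
Y*r(-5) = -54295995*2 = -108591990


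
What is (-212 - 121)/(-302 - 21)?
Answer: 333/323 ≈ 1.0310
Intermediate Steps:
(-212 - 121)/(-302 - 21) = -333/(-323) = -333*(-1/323) = 333/323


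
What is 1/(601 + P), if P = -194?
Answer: 1/407 ≈ 0.0024570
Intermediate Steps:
1/(601 + P) = 1/(601 - 194) = 1/407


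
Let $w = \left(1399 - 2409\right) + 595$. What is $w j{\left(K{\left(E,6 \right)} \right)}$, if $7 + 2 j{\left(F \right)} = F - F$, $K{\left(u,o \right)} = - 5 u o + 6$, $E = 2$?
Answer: $\frac{2905}{2} \approx 1452.5$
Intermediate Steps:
$K{\left(u,o \right)} = 6 - 5 o u$ ($K{\left(u,o \right)} = - 5 o u + 6 = 6 - 5 o u$)
$w = -415$ ($w = -1010 + 595 = -415$)
$j{\left(F \right)} = - \frac{7}{2}$ ($j{\left(F \right)} = - \frac{7}{2} + \frac{F - F}{2} = - \frac{7}{2} + \frac{1}{2} \cdot 0 = - \frac{7}{2} + 0 = - \frac{7}{2}$)
$w j{\left(K{\left(E,6 \right)} \right)} = \left(-415\right) \left(- \frac{7}{2}\right) = \frac{2905}{2}$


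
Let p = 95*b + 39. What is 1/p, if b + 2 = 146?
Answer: 1/13719 ≈ 7.2892e-5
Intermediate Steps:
b = 144 (b = -2 + 146 = 144)
p = 13719 (p = 95*144 + 39 = 13680 + 39 = 13719)
1/p = 1/13719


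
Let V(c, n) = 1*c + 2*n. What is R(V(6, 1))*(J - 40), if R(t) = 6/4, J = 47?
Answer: 21/2 ≈ 10.500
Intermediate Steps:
V(c, n) = c + 2*n
R(t) = 3/2 (R(t) = 6*(¼) = 3/2)
R(V(6, 1))*(J - 40) = 3*(47 - 40)/2 = (3/2)*7 = 21/2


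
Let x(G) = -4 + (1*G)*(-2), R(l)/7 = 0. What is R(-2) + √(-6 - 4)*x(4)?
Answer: -12*I*√10 ≈ -37.947*I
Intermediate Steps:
R(l) = 0 (R(l) = 7*0 = 0)
x(G) = -4 - 2*G (x(G) = -4 + G*(-2) = -4 - 2*G)
R(-2) + √(-6 - 4)*x(4) = 0 + √(-6 - 4)*(-4 - 2*4) = 0 + √(-10)*(-4 - 8) = 0 + (I*√10)*(-12) = 0 - 12*I*√10 = -12*I*√10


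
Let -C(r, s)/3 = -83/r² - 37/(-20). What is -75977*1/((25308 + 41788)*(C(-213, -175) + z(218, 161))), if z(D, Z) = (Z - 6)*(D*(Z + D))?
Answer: -5745000855/64972832486615818 ≈ -8.8422e-8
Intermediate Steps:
C(r, s) = -111/20 + 249/r² (C(r, s) = -3*(-83/r² - 37/(-20)) = -3*(-83/r² - 37*(-1/20)) = -3*(-83/r² + 37/20) = -3*(37/20 - 83/r²) = -111/20 + 249/r²)
z(D, Z) = D*(-6 + Z)*(D + Z) (z(D, Z) = (-6 + Z)*(D*(D + Z)) = D*(-6 + Z)*(D + Z))
-75977*1/((25308 + 41788)*(C(-213, -175) + z(218, 161))) = -75977*1/((25308 + 41788)*((-111/20 + 249/(-213)²) + 218*(161² - 6*218 - 6*161 + 218*161))) = -75977*1/(67096*((-111/20 + 249*(1/45369)) + 218*(25921 - 1308 - 966 + 35098))) = -75977*1/(67096*((-111/20 + 83/15123) + 218*58745)) = -75977*1/(67096*(-1676993/302460 + 12806410)) = -75977/(67096*(3873425091607/302460)) = -75977/64972832486615818/75615 = -75977*75615/64972832486615818 = -5745000855/64972832486615818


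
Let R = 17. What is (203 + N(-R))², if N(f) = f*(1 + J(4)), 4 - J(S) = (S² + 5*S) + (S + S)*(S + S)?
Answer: 3305124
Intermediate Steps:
J(S) = 4 - 5*S - 5*S² (J(S) = 4 - ((S² + 5*S) + (S + S)*(S + S)) = 4 - ((S² + 5*S) + (2*S)*(2*S)) = 4 - ((S² + 5*S) + 4*S²) = 4 - (5*S + 5*S²) = 4 + (-5*S - 5*S²) = 4 - 5*S - 5*S²)
N(f) = -95*f (N(f) = f*(1 + (4 - 5*4 - 5*4²)) = f*(1 + (4 - 20 - 5*16)) = f*(1 + (4 - 20 - 80)) = f*(1 - 96) = f*(-95) = -95*f)
(203 + N(-R))² = (203 - (-95)*17)² = (203 - 95*(-17))² = (203 + 1615)² = 1818² = 3305124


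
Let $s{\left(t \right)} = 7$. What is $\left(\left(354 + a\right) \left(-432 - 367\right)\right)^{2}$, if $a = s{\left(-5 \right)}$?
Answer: $83197056721$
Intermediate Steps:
$a = 7$
$\left(\left(354 + a\right) \left(-432 - 367\right)\right)^{2} = \left(\left(354 + 7\right) \left(-432 - 367\right)\right)^{2} = \left(361 \left(-799\right)\right)^{2} = \left(-288439\right)^{2} = 83197056721$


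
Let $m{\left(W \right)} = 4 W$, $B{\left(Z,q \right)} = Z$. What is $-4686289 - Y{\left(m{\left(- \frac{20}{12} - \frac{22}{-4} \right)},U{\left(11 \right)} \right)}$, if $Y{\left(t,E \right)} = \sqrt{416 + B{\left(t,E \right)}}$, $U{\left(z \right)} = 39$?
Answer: $-4686289 - \frac{\sqrt{3882}}{3} \approx -4.6863 \cdot 10^{6}$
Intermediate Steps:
$Y{\left(t,E \right)} = \sqrt{416 + t}$
$-4686289 - Y{\left(m{\left(- \frac{20}{12} - \frac{22}{-4} \right)},U{\left(11 \right)} \right)} = -4686289 - \sqrt{416 + 4 \left(- \frac{20}{12} - \frac{22}{-4}\right)} = -4686289 - \sqrt{416 + 4 \left(\left(-20\right) \frac{1}{12} - - \frac{11}{2}\right)} = -4686289 - \sqrt{416 + 4 \left(- \frac{5}{3} + \frac{11}{2}\right)} = -4686289 - \sqrt{416 + 4 \cdot \frac{23}{6}} = -4686289 - \sqrt{416 + \frac{46}{3}} = -4686289 - \sqrt{\frac{1294}{3}} = -4686289 - \frac{\sqrt{3882}}{3}$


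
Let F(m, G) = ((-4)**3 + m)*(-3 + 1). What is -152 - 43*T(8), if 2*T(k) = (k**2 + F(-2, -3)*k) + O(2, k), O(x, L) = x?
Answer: -24275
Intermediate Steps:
F(m, G) = 128 - 2*m (F(m, G) = (-64 + m)*(-2) = 128 - 2*m)
T(k) = 1 + k**2/2 + 66*k (T(k) = ((k**2 + (128 - 2*(-2))*k) + 2)/2 = ((k**2 + (128 + 4)*k) + 2)/2 = ((k**2 + 132*k) + 2)/2 = (2 + k**2 + 132*k)/2 = 1 + k**2/2 + 66*k)
-152 - 43*T(8) = -152 - 43*(1 + (1/2)*8**2 + 66*8) = -152 - 43*(1 + (1/2)*64 + 528) = -152 - 43*(1 + 32 + 528) = -152 - 43*561 = -152 - 24123 = -24275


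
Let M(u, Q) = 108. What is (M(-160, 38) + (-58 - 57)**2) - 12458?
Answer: 875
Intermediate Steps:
(M(-160, 38) + (-58 - 57)**2) - 12458 = (108 + (-58 - 57)**2) - 12458 = (108 + (-115)**2) - 12458 = (108 + 13225) - 12458 = 13333 - 12458 = 875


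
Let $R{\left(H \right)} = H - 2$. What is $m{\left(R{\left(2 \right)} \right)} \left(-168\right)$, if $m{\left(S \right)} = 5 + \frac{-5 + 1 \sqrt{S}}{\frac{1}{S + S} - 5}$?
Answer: $-840$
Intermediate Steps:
$R{\left(H \right)} = -2 + H$
$m{\left(S \right)} = 5 + \frac{-5 + \sqrt{S}}{-5 + \frac{1}{2 S}}$ ($m{\left(S \right)} = 5 + \frac{-5 + \sqrt{S}}{\frac{1}{2 S} - 5} = 5 + \frac{-5 + \sqrt{S}}{-5 + \frac{1}{2 S}}$)
$m{\left(R{\left(2 \right)} \right)} \left(-168\right) = \frac{-5 - 2 \left(-2 + 2\right)^{\frac{3}{2}} + 60 \left(-2 + 2\right)}{-1 + 10 \left(-2 + 2\right)} \left(-168\right) = \frac{-5 - 2 \cdot 0^{\frac{3}{2}} + 60 \cdot 0}{-1 + 10 \cdot 0} \left(-168\right) = \frac{-5 - 0 + 0}{-1 + 0} \left(-168\right) = \frac{-5 + 0 + 0}{-1} \left(-168\right) = \left(-1\right) \left(-5\right) \left(-168\right) = 5 \left(-168\right) = -840$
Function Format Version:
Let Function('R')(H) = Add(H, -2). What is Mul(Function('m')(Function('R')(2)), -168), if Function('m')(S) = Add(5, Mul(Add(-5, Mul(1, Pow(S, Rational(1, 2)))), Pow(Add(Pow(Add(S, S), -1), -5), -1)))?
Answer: -840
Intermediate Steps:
Function('R')(H) = Add(-2, H)
Function('m')(S) = Add(5, Mul(Pow(Add(-5, Mul(Rational(1, 2), Pow(S, -1))), -1), Add(-5, Pow(S, Rational(1, 2))))) (Function('m')(S) = Add(5, Mul(Add(-5, Pow(S, Rational(1, 2))), Pow(Add(Pow(Mul(2, S), -1), -5), -1))) = Add(5, Mul(Add(-5, Pow(S, Rational(1, 2))), Pow(Add(Mul(Rational(1, 2), Pow(S, -1)), -5), -1))) = Add(5, Mul(Add(-5, Pow(S, Rational(1, 2))), Pow(Add(-5, Mul(Rational(1, 2), Pow(S, -1))), -1))) = Add(5, Mul(Pow(Add(-5, Mul(Rational(1, 2), Pow(S, -1))), -1), Add(-5, Pow(S, Rational(1, 2))))))
Mul(Function('m')(Function('R')(2)), -168) = Mul(Mul(Pow(Add(-1, Mul(10, Add(-2, 2))), -1), Add(-5, Mul(-2, Pow(Add(-2, 2), Rational(3, 2))), Mul(60, Add(-2, 2)))), -168) = Mul(Mul(Pow(Add(-1, Mul(10, 0)), -1), Add(-5, Mul(-2, Pow(0, Rational(3, 2))), Mul(60, 0))), -168) = Mul(Mul(Pow(Add(-1, 0), -1), Add(-5, Mul(-2, 0), 0)), -168) = Mul(Mul(Pow(-1, -1), Add(-5, 0, 0)), -168) = Mul(Mul(-1, -5), -168) = Mul(5, -168) = -840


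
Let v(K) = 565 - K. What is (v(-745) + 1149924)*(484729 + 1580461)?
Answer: 2377516944460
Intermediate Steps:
(v(-745) + 1149924)*(484729 + 1580461) = ((565 - 1*(-745)) + 1149924)*(484729 + 1580461) = ((565 + 745) + 1149924)*2065190 = (1310 + 1149924)*2065190 = 1151234*2065190 = 2377516944460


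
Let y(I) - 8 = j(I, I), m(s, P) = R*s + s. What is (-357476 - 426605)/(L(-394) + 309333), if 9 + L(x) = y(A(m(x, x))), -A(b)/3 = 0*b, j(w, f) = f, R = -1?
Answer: -784081/309332 ≈ -2.5348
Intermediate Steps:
m(s, P) = 0 (m(s, P) = -s + s = 0)
A(b) = 0 (A(b) = -0*b = -3*0 = 0)
y(I) = 8 + I
L(x) = -1 (L(x) = -9 + (8 + 0) = -9 + 8 = -1)
(-357476 - 426605)/(L(-394) + 309333) = (-357476 - 426605)/(-1 + 309333) = -784081/309332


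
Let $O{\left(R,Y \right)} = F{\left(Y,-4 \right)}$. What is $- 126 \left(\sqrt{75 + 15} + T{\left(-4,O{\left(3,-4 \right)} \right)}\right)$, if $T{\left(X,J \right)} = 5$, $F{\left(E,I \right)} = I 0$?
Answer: $-630 - 378 \sqrt{10} \approx -1825.3$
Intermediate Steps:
$F{\left(E,I \right)} = 0$
$O{\left(R,Y \right)} = 0$
$- 126 \left(\sqrt{75 + 15} + T{\left(-4,O{\left(3,-4 \right)} \right)}\right) = - 126 \left(\sqrt{75 + 15} + 5\right) = - 126 \left(\sqrt{90} + 5\right) = - 126 \left(3 \sqrt{10} + 5\right) = - 126 \left(5 + 3 \sqrt{10}\right) = -630 - 378 \sqrt{10}$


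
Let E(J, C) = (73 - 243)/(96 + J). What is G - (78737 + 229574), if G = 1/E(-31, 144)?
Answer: -10482587/34 ≈ -3.0831e+5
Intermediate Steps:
E(J, C) = -170/(96 + J)
G = -13/34 (G = 1/(-170/(96 - 31)) = 1/(-170/65) = 1/(-170*1/65) = 1/(-34/13) = -13/34 ≈ -0.38235)
G - (78737 + 229574) = -13/34 - (78737 + 229574) = -13/34 - 1*308311 = -13/34 - 308311 = -10482587/34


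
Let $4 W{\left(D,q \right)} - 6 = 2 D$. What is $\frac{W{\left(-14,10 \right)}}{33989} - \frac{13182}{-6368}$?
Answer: $\frac{224003987}{108220976} \approx 2.0699$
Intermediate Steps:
$W{\left(D,q \right)} = \frac{3}{2} + \frac{D}{2}$ ($W{\left(D,q \right)} = \frac{3}{2} + \frac{2 D}{4} = \frac{3}{2} + \frac{D}{2}$)
$\frac{W{\left(-14,10 \right)}}{33989} - \frac{13182}{-6368} = \frac{\frac{3}{2} + \frac{1}{2} \left(-14\right)}{33989} - \frac{13182}{-6368} = \left(\frac{3}{2} - 7\right) \frac{1}{33989} - - \frac{6591}{3184} = \left(- \frac{11}{2}\right) \frac{1}{33989} + \frac{6591}{3184} = - \frac{11}{67978} + \frac{6591}{3184} = \frac{224003987}{108220976}$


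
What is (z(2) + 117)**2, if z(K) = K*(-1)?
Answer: 13225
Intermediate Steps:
z(K) = -K
(z(2) + 117)**2 = (-1*2 + 117)**2 = (-2 + 117)**2 = 115**2 = 13225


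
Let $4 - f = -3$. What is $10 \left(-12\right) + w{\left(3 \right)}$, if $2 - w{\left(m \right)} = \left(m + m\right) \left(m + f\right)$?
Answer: $-178$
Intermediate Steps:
$f = 7$ ($f = 4 - -3 = 4 + 3 = 7$)
$w{\left(m \right)} = 2 - 2 m \left(7 + m\right)$ ($w{\left(m \right)} = 2 - \left(m + m\right) \left(m + 7\right) = 2 - 2 m \left(7 + m\right)$)
$10 \left(-12\right) + w{\left(3 \right)} = 10 \left(-12\right) - \left(40 + 18\right) = -120 - 58 = -178$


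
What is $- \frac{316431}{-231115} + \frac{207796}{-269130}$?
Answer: $\frac{3713630249}{6219997995} \approx 0.59705$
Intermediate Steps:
$- \frac{316431}{-231115} + \frac{207796}{-269130} = \left(-316431\right) \left(- \frac{1}{231115}\right) + 207796 \left(- \frac{1}{269130}\right) = \frac{316431}{231115} - \frac{103898}{134565} = \frac{3713630249}{6219997995}$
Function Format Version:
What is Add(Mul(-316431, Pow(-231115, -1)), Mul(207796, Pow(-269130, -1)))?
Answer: Rational(3713630249, 6219997995) ≈ 0.59705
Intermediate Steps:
Add(Mul(-316431, Pow(-231115, -1)), Mul(207796, Pow(-269130, -1))) = Add(Mul(-316431, Rational(-1, 231115)), Mul(207796, Rational(-1, 269130))) = Add(Rational(316431, 231115), Rational(-103898, 134565)) = Rational(3713630249, 6219997995)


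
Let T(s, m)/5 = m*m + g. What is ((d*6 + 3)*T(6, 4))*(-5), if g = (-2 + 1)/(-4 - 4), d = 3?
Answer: -67725/8 ≈ -8465.6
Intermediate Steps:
g = ⅛ (g = -1/(-8) = -1*(-⅛) = ⅛ ≈ 0.12500)
T(s, m) = 5/8 + 5*m² (T(s, m) = 5*(m*m + ⅛) = 5*(m² + ⅛) = 5*(⅛ + m²) = 5/8 + 5*m²)
((d*6 + 3)*T(6, 4))*(-5) = ((3*6 + 3)*(5/8 + 5*4²))*(-5) = ((18 + 3)*(5/8 + 5*16))*(-5) = (21*(5/8 + 80))*(-5) = (21*(645/8))*(-5) = (13545/8)*(-5) = -67725/8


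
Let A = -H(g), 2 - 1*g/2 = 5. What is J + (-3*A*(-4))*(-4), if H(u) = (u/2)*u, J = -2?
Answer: 862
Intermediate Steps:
g = -6 (g = 4 - 2*5 = 4 - 10 = -6)
H(u) = u**2/2 (H(u) = (u*(1/2))*u = (u/2)*u = u**2/2)
A = -18 (A = -(-6)**2/2 = -36/2 = -1*18 = -18)
J + (-3*A*(-4))*(-4) = -2 + (-3*(-18)*(-4))*(-4) = -2 + (54*(-4))*(-4) = -2 - 216*(-4) = -2 + 864 = 862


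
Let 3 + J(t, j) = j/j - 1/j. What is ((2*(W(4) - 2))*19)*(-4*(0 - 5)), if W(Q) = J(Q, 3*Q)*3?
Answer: -6270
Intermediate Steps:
J(t, j) = -2 - 1/j (J(t, j) = -3 + (j/j - 1/j) = -3 + (1 - 1/j) = -2 - 1/j)
W(Q) = -6 - 1/Q (W(Q) = (-2 - 1/(3*Q))*3 = -6 - 1/Q)
((2*(W(4) - 2))*19)*(-4*(0 - 5)) = ((2*((-6 - 1/4) - 2))*19)*(-4*(0 - 5)) = ((2*((-6 - 1*¼) - 2))*19)*(-4*(-5)) = ((2*((-6 - ¼) - 2))*19)*20 = ((2*(-25/4 - 2))*19)*20 = ((2*(-33/4))*19)*20 = -33/2*19*20 = -627/2*20 = -6270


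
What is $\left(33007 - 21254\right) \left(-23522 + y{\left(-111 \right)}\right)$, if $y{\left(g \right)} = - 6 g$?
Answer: $-268626568$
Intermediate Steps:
$\left(33007 - 21254\right) \left(-23522 + y{\left(-111 \right)}\right) = \left(33007 - 21254\right) \left(-23522 - -666\right) = 11753 \left(-23522 + 666\right) = 11753 \left(-22856\right) = -268626568$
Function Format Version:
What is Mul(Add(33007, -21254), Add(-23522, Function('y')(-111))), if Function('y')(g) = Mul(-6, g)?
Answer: -268626568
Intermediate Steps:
Mul(Add(33007, -21254), Add(-23522, Function('y')(-111))) = Mul(Add(33007, -21254), Add(-23522, Mul(-6, -111))) = Mul(11753, Add(-23522, 666)) = Mul(11753, -22856) = -268626568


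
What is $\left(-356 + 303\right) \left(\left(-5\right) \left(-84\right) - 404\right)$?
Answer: $-848$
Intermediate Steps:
$\left(-356 + 303\right) \left(\left(-5\right) \left(-84\right) - 404\right) = - 53 \left(420 - 404\right) = \left(-53\right) 16 = -848$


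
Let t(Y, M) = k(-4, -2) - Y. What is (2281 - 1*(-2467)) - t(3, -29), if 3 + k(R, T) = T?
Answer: 4756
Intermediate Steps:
k(R, T) = -3 + T
t(Y, M) = -5 - Y (t(Y, M) = (-3 - 2) - Y = -5 - Y)
(2281 - 1*(-2467)) - t(3, -29) = (2281 - 1*(-2467)) - (-5 - 1*3) = (2281 + 2467) - (-5 - 3) = 4748 - 1*(-8) = 4748 + 8 = 4756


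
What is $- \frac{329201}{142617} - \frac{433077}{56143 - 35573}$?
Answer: $- \frac{68535807079}{2933631690} \approx -23.362$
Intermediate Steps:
$- \frac{329201}{142617} - \frac{433077}{56143 - 35573} = \left(-329201\right) \frac{1}{142617} - \frac{433077}{56143 - 35573} = - \frac{329201}{142617} - \frac{433077}{20570} = - \frac{68535807079}{2933631690}$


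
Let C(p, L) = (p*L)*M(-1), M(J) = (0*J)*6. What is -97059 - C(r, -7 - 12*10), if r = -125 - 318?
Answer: -97059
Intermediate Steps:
M(J) = 0 (M(J) = 0*6 = 0)
r = -443
C(p, L) = 0 (C(p, L) = (p*L)*0 = (L*p)*0 = 0)
-97059 - C(r, -7 - 12*10) = -97059 - 1*0 = -97059 + 0 = -97059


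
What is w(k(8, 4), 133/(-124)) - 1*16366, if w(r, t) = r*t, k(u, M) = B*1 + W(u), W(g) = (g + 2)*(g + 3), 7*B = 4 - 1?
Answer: -2044071/124 ≈ -16484.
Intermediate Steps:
B = 3/7 (B = (4 - 1)/7 = (1/7)*3 = 3/7 ≈ 0.42857)
W(g) = (2 + g)*(3 + g)
k(u, M) = 45/7 + u**2 + 5*u (k(u, M) = (3/7)*1 + (6 + u**2 + 5*u) = 3/7 + (6 + u**2 + 5*u) = 45/7 + u**2 + 5*u)
w(k(8, 4), 133/(-124)) - 1*16366 = (45/7 + 8**2 + 5*8)*(133/(-124)) - 1*16366 = (45/7 + 64 + 40)*(133*(-1/124)) - 16366 = (773/7)*(-133/124) - 16366 = -14687/124 - 16366 = -2044071/124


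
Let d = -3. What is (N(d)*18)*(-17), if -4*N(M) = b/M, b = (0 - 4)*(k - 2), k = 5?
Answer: 306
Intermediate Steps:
b = -12 (b = (0 - 4)*(5 - 2) = -4*3 = -12)
N(M) = 3/M (N(M) = -(-3)/M = 3/M)
(N(d)*18)*(-17) = ((3/(-3))*18)*(-17) = ((3*(-⅓))*18)*(-17) = -1*18*(-17) = -18*(-17) = 306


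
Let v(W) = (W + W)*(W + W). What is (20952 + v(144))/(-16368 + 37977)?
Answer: 11544/2401 ≈ 4.8080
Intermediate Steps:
v(W) = 4*W² (v(W) = (2*W)*(2*W) = 4*W²)
(20952 + v(144))/(-16368 + 37977) = (20952 + 4*144²)/(-16368 + 37977) = (20952 + 4*20736)/21609 = (20952 + 82944)*(1/21609) = 103896*(1/21609) = 11544/2401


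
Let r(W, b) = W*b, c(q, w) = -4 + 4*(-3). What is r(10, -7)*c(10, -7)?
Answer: 1120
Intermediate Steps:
c(q, w) = -16 (c(q, w) = -4 - 12 = -16)
r(10, -7)*c(10, -7) = (10*(-7))*(-16) = -70*(-16) = 1120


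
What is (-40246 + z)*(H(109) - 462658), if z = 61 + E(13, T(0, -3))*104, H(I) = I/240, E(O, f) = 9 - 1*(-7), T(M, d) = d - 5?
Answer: 4277287517531/240 ≈ 1.7822e+10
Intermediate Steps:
T(M, d) = -5 + d
E(O, f) = 16 (E(O, f) = 9 + 7 = 16)
H(I) = I/240 (H(I) = I*(1/240) = I/240)
z = 1725 (z = 61 + 16*104 = 61 + 1664 = 1725)
(-40246 + z)*(H(109) - 462658) = (-40246 + 1725)*((1/240)*109 - 462658) = -38521*(109/240 - 462658) = -38521*(-111037811/240) = 4277287517531/240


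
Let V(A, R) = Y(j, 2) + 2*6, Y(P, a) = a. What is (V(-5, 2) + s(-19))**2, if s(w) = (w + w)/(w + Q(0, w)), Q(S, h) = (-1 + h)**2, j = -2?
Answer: 28047616/145161 ≈ 193.22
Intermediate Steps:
s(w) = 2*w/(w + (-1 + w)**2) (s(w) = (w + w)/(w + (-1 + w)**2) = (2*w)/(w + (-1 + w)**2) = 2*w/(w + (-1 + w)**2))
V(A, R) = 14 (V(A, R) = 2 + 2*6 = 2 + 12 = 14)
(V(-5, 2) + s(-19))**2 = (14 + 2*(-19)/(-19 + (-1 - 19)**2))**2 = (14 + 2*(-19)/(-19 + (-20)**2))**2 = (14 + 2*(-19)/(-19 + 400))**2 = (14 + 2*(-19)/381)**2 = (14 + 2*(-19)*(1/381))**2 = (14 - 38/381)**2 = (5296/381)**2 = 28047616/145161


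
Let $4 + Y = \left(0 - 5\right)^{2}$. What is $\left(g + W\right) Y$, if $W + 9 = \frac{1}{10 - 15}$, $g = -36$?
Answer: $- \frac{4746}{5} \approx -949.2$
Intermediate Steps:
$W = - \frac{46}{5}$ ($W = -9 + \frac{1}{10 - 15} = -9 + \frac{1}{-5} = -9 - \frac{1}{5} = - \frac{46}{5} \approx -9.2$)
$Y = 21$ ($Y = -4 + \left(0 - 5\right)^{2} = -4 + \left(-5\right)^{2} = -4 + 25 = 21$)
$\left(g + W\right) Y = \left(-36 - \frac{46}{5}\right) 21 = \left(- \frac{226}{5}\right) 21 = - \frac{4746}{5}$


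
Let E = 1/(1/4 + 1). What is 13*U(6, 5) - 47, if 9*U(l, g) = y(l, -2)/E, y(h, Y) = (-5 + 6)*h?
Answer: -217/6 ≈ -36.167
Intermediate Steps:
E = ⅘ (E = 1/(1*(¼) + 1) = 1/(¼ + 1) = 1/(5/4) = ⅘ ≈ 0.80000)
y(h, Y) = h (y(h, Y) = 1*h = h)
U(l, g) = 5*l/36 (U(l, g) = (l/(⅘))/9 = (l*(5/4))/9 = (5*l/4)/9 = 5*l/36)
13*U(6, 5) - 47 = 13*((5/36)*6) - 47 = 13*(⅚) - 47 = 65/6 - 47 = -217/6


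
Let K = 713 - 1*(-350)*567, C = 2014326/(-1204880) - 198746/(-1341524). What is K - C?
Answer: 40240580498090363/202046929640 ≈ 1.9916e+5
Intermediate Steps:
C = -307850199043/202046929640 (C = 2014326*(-1/1204880) - 198746*(-1/1341524) = -1007163/602440 + 99373/670762 = -307850199043/202046929640 ≈ -1.5237)
K = 199163 (K = 713 + 350*567 = 713 + 198450 = 199163)
K - C = 199163 - 1*(-307850199043/202046929640) = 199163 + 307850199043/202046929640 = 40240580498090363/202046929640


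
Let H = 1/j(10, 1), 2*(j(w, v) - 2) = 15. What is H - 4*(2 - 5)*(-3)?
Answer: -682/19 ≈ -35.895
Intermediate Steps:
j(w, v) = 19/2 (j(w, v) = 2 + (½)*15 = 2 + 15/2 = 19/2)
H = 2/19 (H = 1/(19/2) = 2/19 ≈ 0.10526)
H - 4*(2 - 5)*(-3) = 2/19 - 4*(2 - 5)*(-3) = 2/19 - 4*(-3)*(-3) = 2/19 - 2*(-6)*(-3) = 2/19 + 12*(-3) = 2/19 - 36 = -682/19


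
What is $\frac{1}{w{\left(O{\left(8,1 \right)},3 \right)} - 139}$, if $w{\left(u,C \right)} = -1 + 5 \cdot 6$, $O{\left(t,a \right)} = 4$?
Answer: $- \frac{1}{110} \approx -0.0090909$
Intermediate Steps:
$w{\left(u,C \right)} = 29$ ($w{\left(u,C \right)} = -1 + 30 = 29$)
$\frac{1}{w{\left(O{\left(8,1 \right)},3 \right)} - 139} = \frac{1}{29 - 139} = \frac{1}{-110} = - \frac{1}{110}$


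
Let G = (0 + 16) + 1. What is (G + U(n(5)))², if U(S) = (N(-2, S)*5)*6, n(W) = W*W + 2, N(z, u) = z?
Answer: 1849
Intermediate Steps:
n(W) = 2 + W² (n(W) = W² + 2 = 2 + W²)
G = 17 (G = 16 + 1 = 17)
U(S) = -60 (U(S) = -2*5*6 = -10*6 = -60)
(G + U(n(5)))² = (17 - 60)² = (-43)² = 1849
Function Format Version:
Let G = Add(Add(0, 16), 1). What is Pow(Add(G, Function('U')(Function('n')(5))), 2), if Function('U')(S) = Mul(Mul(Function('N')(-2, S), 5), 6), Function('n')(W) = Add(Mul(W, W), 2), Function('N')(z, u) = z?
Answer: 1849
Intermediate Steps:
Function('n')(W) = Add(2, Pow(W, 2)) (Function('n')(W) = Add(Pow(W, 2), 2) = Add(2, Pow(W, 2)))
G = 17 (G = Add(16, 1) = 17)
Function('U')(S) = -60 (Function('U')(S) = Mul(Mul(-2, 5), 6) = Mul(-10, 6) = -60)
Pow(Add(G, Function('U')(Function('n')(5))), 2) = Pow(Add(17, -60), 2) = Pow(-43, 2) = 1849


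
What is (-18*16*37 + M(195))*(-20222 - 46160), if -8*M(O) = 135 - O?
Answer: 706868727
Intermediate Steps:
M(O) = -135/8 + O/8 (M(O) = -(135 - O)/8 = -135/8 + O/8)
(-18*16*37 + M(195))*(-20222 - 46160) = (-18*16*37 + (-135/8 + (⅛)*195))*(-20222 - 46160) = (-288*37 + (-135/8 + 195/8))*(-66382) = (-10656 + 15/2)*(-66382) = -21297/2*(-66382) = 706868727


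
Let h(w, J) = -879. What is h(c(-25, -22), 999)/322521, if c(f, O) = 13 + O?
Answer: -293/107507 ≈ -0.0027254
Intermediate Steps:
h(c(-25, -22), 999)/322521 = -879/322521 = -879*1/322521 = -293/107507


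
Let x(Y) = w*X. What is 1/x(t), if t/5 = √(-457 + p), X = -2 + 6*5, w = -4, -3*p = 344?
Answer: -1/112 ≈ -0.0089286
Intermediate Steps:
p = -344/3 (p = -⅓*344 = -344/3 ≈ -114.67)
X = 28 (X = -2 + 30 = 28)
t = 35*I*√105/3 (t = 5*√(-457 - 344/3) = 5*√(-1715/3) = 5*(7*I*√105/3) = 35*I*√105/3 ≈ 119.55*I)
x(Y) = -112 (x(Y) = -4*28 = -112)
1/x(t) = 1/(-112) = -1/112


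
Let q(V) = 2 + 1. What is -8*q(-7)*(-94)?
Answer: 2256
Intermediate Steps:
q(V) = 3
-8*q(-7)*(-94) = -8*3*(-94) = -24*(-94) = 2256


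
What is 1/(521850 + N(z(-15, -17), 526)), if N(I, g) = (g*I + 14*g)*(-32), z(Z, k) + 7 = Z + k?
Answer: 1/942650 ≈ 1.0608e-6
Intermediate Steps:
z(Z, k) = -7 + Z + k (z(Z, k) = -7 + (Z + k) = -7 + Z + k)
N(I, g) = -448*g - 32*I*g (N(I, g) = (I*g + 14*g)*(-32) = (14*g + I*g)*(-32) = -448*g - 32*I*g)
1/(521850 + N(z(-15, -17), 526)) = 1/(521850 - 32*526*(14 + (-7 - 15 - 17))) = 1/(521850 - 32*526*(14 - 39)) = 1/(521850 - 32*526*(-25)) = 1/(521850 + 420800) = 1/942650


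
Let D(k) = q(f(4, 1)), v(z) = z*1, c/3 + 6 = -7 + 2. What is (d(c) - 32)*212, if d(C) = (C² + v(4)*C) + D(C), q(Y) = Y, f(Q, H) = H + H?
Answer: 196524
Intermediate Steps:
c = -33 (c = -18 + 3*(-7 + 2) = -18 + 3*(-5) = -18 - 15 = -33)
v(z) = z
f(Q, H) = 2*H
D(k) = 2 (D(k) = 2*1 = 2)
d(C) = 2 + C² + 4*C (d(C) = (C² + 4*C) + 2 = 2 + C² + 4*C)
(d(c) - 32)*212 = ((2 + (-33)² + 4*(-33)) - 32)*212 = ((2 + 1089 - 132) - 32)*212 = (959 - 32)*212 = 927*212 = 196524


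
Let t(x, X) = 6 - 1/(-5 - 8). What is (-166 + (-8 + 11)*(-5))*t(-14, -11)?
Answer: -14299/13 ≈ -1099.9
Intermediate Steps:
t(x, X) = 79/13 (t(x, X) = 6 - 1/(-13) = 6 - 1*(-1/13) = 6 + 1/13 = 79/13)
(-166 + (-8 + 11)*(-5))*t(-14, -11) = (-166 + (-8 + 11)*(-5))*(79/13) = (-166 + 3*(-5))*(79/13) = (-166 - 15)*(79/13) = -181*79/13 = -14299/13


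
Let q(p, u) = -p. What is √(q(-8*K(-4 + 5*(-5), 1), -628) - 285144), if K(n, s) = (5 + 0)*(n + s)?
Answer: 2*I*√71566 ≈ 535.04*I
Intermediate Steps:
K(n, s) = 5*n + 5*s (K(n, s) = 5*(n + s) = 5*n + 5*s)
√(q(-8*K(-4 + 5*(-5), 1), -628) - 285144) = √(-(-8)*(5*(-4 + 5*(-5)) + 5*1) - 285144) = √(-(-8)*(5*(-4 - 25) + 5) - 285144) = √(-(-8)*(5*(-29) + 5) - 285144) = √(-(-8)*(-145 + 5) - 285144) = √(-(-8)*(-140) - 285144) = √(-1*1120 - 285144) = √(-1120 - 285144) = √(-286264) = 2*I*√71566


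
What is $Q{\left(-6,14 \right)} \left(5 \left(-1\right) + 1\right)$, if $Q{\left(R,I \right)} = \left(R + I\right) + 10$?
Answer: $-72$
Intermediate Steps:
$Q{\left(R,I \right)} = 10 + I + R$ ($Q{\left(R,I \right)} = \left(I + R\right) + 10 = 10 + I + R$)
$Q{\left(-6,14 \right)} \left(5 \left(-1\right) + 1\right) = \left(10 + 14 - 6\right) \left(5 \left(-1\right) + 1\right) = 18 \left(-5 + 1\right) = 18 \left(-4\right) = -72$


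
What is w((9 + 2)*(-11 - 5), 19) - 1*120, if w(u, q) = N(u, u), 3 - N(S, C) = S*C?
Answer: -31093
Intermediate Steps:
N(S, C) = 3 - C*S (N(S, C) = 3 - S*C = 3 - C*S)
w(u, q) = 3 - u² (w(u, q) = 3 - u*u = 3 - u²)
w((9 + 2)*(-11 - 5), 19) - 1*120 = (3 - ((9 + 2)*(-11 - 5))²) - 1*120 = (3 - (11*(-16))²) - 120 = (3 - 1*(-176)²) - 120 = (3 - 1*30976) - 120 = (3 - 30976) - 120 = -30973 - 120 = -31093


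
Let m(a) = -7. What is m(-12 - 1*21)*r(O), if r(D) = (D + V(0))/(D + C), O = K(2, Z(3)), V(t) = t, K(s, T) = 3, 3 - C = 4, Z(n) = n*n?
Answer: -21/2 ≈ -10.500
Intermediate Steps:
Z(n) = n²
C = -1 (C = 3 - 1*4 = 3 - 4 = -1)
O = 3
r(D) = D/(-1 + D) (r(D) = (D + 0)/(D - 1) = D/(-1 + D))
m(-12 - 1*21)*r(O) = -21/(-1 + 3) = -21/2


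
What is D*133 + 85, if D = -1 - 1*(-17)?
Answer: 2213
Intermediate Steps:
D = 16 (D = -1 + 17 = 16)
D*133 + 85 = 16*133 + 85 = 2128 + 85 = 2213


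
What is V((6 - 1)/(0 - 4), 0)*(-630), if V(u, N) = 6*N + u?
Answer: 1575/2 ≈ 787.50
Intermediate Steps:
V(u, N) = u + 6*N
V((6 - 1)/(0 - 4), 0)*(-630) = ((6 - 1)/(0 - 4) + 6*0)*(-630) = (5/(-4) + 0)*(-630) = (5*(-1/4) + 0)*(-630) = (-5/4 + 0)*(-630) = -5/4*(-630) = 1575/2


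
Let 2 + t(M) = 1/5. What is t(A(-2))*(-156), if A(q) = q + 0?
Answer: 1404/5 ≈ 280.80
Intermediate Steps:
A(q) = q
t(M) = -9/5 (t(M) = -2 + 1/5 = -9/5)
t(A(-2))*(-156) = -9/5*(-156) = 1404/5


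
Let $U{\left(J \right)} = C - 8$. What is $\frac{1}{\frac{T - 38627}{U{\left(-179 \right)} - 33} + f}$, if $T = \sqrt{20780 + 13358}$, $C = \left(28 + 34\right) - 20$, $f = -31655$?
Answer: $- \frac{35141}{2469762693} - \frac{13 \sqrt{202}}{4939525386} \approx -1.4266 \cdot 10^{-5}$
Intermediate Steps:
$C = 42$ ($C = 62 - 20 = 42$)
$T = 13 \sqrt{202}$ ($T = \sqrt{34138} = 13 \sqrt{202} \approx 184.76$)
$U{\left(J \right)} = 34$ ($U{\left(J \right)} = 42 - 8 = 34$)
$\frac{1}{\frac{T - 38627}{U{\left(-179 \right)} - 33} + f} = \frac{1}{\frac{13 \sqrt{202} - 38627}{34 - 33} - 31655} = \frac{1}{\frac{-38627 + 13 \sqrt{202}}{1} - 31655} = \frac{1}{\left(-38627 + 13 \sqrt{202}\right) 1 - 31655} = \frac{1}{\left(-38627 + 13 \sqrt{202}\right) - 31655} = \frac{1}{-70282 + 13 \sqrt{202}}$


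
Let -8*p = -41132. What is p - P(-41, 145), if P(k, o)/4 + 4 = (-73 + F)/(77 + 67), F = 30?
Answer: 185713/36 ≈ 5158.7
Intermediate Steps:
p = 10283/2 (p = -⅛*(-41132) = 10283/2 ≈ 5141.5)
P(k, o) = -619/36 (P(k, o) = -16 + 4*((-73 + 30)/(77 + 67)) = -16 + 4*(-43/144) = -16 - 43/36 = -619/36)
p - P(-41, 145) = 10283/2 - 1*(-619/36) = 10283/2 + 619/36 = 185713/36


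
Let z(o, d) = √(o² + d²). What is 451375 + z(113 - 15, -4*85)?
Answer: 451375 + 2*√31301 ≈ 4.5173e+5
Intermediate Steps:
z(o, d) = √(d² + o²)
451375 + z(113 - 15, -4*85) = 451375 + √((-4*85)² + (113 - 15)²) = 451375 + √((-340)² + 98²) = 451375 + √(115600 + 9604) = 451375 + √125204 = 451375 + 2*√31301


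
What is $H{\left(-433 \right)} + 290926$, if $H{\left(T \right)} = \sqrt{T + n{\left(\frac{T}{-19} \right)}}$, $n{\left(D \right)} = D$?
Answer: $290926 + \frac{3 i \sqrt{16454}}{19} \approx 2.9093 \cdot 10^{5} + 20.254 i$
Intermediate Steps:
$H{\left(T \right)} = \frac{3 \sqrt{38} \sqrt{T}}{19}$ ($H{\left(T \right)} = \sqrt{T + \frac{T}{-19}} = \sqrt{T + T \left(- \frac{1}{19}\right)} = \sqrt{T - \frac{T}{19}} = \sqrt{\frac{18 T}{19}} = \frac{3 \sqrt{38} \sqrt{T}}{19}$)
$H{\left(-433 \right)} + 290926 = \frac{3 \sqrt{38} \sqrt{-433}}{19} + 290926 = \frac{3 \sqrt{38} i \sqrt{433}}{19} + 290926 = \frac{3 i \sqrt{16454}}{19} + 290926 = 290926 + \frac{3 i \sqrt{16454}}{19}$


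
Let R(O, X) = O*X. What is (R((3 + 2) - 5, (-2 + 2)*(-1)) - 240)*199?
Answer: -47760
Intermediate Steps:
(R((3 + 2) - 5, (-2 + 2)*(-1)) - 240)*199 = (((3 + 2) - 5)*((-2 + 2)*(-1)) - 240)*199 = ((5 - 5)*(0*(-1)) - 240)*199 = (0*0 - 240)*199 = (0 - 240)*199 = -240*199 = -47760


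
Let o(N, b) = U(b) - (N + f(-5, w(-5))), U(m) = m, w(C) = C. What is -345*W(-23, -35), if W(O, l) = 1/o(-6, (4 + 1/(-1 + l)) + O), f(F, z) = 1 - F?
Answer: 2484/137 ≈ 18.131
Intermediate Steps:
o(N, b) = -6 + b - N (o(N, b) = b - (N + (1 - 1*(-5))) = b - (N + (1 + 5)) = b - (N + 6) = b - (6 + N) = b + (-6 - N) = -6 + b - N)
W(O, l) = 1/(4 + O + 1/(-1 + l)) (W(O, l) = 1/(-6 + ((4 + 1/(-1 + l)) + O) - 1*(-6)) = 1/(-6 + (4 + O + 1/(-1 + l)) + 6) = 1/(4 + O + 1/(-1 + l)))
-345*W(-23, -35) = -345*(-1 - 35)/(1 + (-1 - 35)*(4 - 23)) = -345*(-36)/(1 - 36*(-19)) = -345*(-36)/(1 + 684) = -345*(-36)/685 = -69*(-36)/137 = -345*(-36/685) = 2484/137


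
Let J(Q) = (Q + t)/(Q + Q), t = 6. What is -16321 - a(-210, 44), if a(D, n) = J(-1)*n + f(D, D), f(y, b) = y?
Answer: -16001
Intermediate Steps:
J(Q) = (6 + Q)/(2*Q) (J(Q) = (Q + 6)/(Q + Q) = (6 + Q)/((2*Q)) = (6 + Q)*(1/(2*Q)) = (6 + Q)/(2*Q))
a(D, n) = D - 5*n/2 (a(D, n) = ((½)*(6 - 1)/(-1))*n + D = ((½)*(-1)*5)*n + D = -5*n/2 + D = D - 5*n/2)
-16321 - a(-210, 44) = -16321 - (-210 - 5/2*44) = -16321 - (-210 - 110) = -16321 - 1*(-320) = -16321 + 320 = -16001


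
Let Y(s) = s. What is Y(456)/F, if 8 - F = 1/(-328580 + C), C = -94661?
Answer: 64332632/1128643 ≈ 57.000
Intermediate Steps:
F = 3385929/423241 (F = 8 - 1/(-328580 - 94661) = 8 - 1/(-423241) = 8 - 1*(-1/423241) = 8 + 1/423241 = 3385929/423241 ≈ 8.0000)
Y(456)/F = 456/(3385929/423241) = 456*(423241/3385929) = 64332632/1128643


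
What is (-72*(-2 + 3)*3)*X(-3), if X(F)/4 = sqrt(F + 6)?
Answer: -864*sqrt(3) ≈ -1496.5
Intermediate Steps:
X(F) = 4*sqrt(6 + F) (X(F) = 4*sqrt(F + 6) = 4*sqrt(6 + F))
(-72*(-2 + 3)*3)*X(-3) = (-72*(-2 + 3)*3)*(4*sqrt(6 - 3)) = (-72*3)*(4*sqrt(3)) = -864*sqrt(3)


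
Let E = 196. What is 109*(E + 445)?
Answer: 69869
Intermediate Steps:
109*(E + 445) = 109*(196 + 445) = 109*641 = 69869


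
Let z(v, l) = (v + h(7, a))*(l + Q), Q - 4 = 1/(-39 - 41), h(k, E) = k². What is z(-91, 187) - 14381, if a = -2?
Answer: -896099/40 ≈ -22402.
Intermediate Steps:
Q = 319/80 (Q = 4 + 1/(-39 - 41) = 4 + 1/(-80) = 4 - 1/80 = 319/80 ≈ 3.9875)
z(v, l) = (49 + v)*(319/80 + l) (z(v, l) = (v + 7²)*(l + 319/80) = (v + 49)*(319/80 + l) = (49 + v)*(319/80 + l))
z(-91, 187) - 14381 = (15631/80 + 49*187 + (319/80)*(-91) + 187*(-91)) - 14381 = (15631/80 + 9163 - 29029/80 - 17017) - 14381 = -320859/40 - 14381 = -896099/40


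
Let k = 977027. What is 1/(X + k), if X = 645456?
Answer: 1/1622483 ≈ 6.1634e-7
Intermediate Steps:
1/(X + k) = 1/(645456 + 977027) = 1/1622483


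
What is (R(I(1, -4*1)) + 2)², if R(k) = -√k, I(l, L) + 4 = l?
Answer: (2 - I*√3)² ≈ 1.0 - 6.9282*I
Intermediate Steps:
I(l, L) = -4 + l
(R(I(1, -4*1)) + 2)² = (-√(-4 + 1) + 2)² = (-√(-3) + 2)² = (-I*√3 + 2)² = (2 - I*√3)²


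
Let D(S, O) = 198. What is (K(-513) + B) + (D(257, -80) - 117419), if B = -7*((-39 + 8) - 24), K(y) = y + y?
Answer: -117862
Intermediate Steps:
K(y) = 2*y
B = 385 (B = -7*(-31 - 24) = -7*(-55) = 385)
(K(-513) + B) + (D(257, -80) - 117419) = (2*(-513) + 385) + (198 - 117419) = (-1026 + 385) - 117221 = -641 - 117221 = -117862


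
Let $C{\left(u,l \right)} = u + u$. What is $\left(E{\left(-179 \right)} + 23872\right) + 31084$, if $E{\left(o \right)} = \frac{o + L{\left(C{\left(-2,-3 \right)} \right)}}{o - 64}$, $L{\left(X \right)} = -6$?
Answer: $\frac{13354493}{243} \approx 54957.0$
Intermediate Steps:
$C{\left(u,l \right)} = 2 u$
$E{\left(o \right)} = \frac{-6 + o}{-64 + o}$ ($E{\left(o \right)} = \frac{o - 6}{o - 64} = \frac{-6 + o}{-64 + o}$)
$\left(E{\left(-179 \right)} + 23872\right) + 31084 = \left(\frac{-6 - 179}{-64 - 179} + 23872\right) + 31084 = \left(\frac{1}{-243} \left(-185\right) + 23872\right) + 31084 = \left(\left(- \frac{1}{243}\right) \left(-185\right) + 23872\right) + 31084 = \left(\frac{185}{243} + 23872\right) + 31084 = \frac{5801081}{243} + 31084 = \frac{13354493}{243}$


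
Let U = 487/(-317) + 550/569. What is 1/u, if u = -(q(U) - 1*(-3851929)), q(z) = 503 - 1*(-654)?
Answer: -1/3853086 ≈ -2.5953e-7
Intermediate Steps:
U = -102753/180373 (U = 487*(-1/317) + 550*(1/569) = -487/317 + 550/569 = -102753/180373 ≈ -0.56967)
q(z) = 1157 (q(z) = 503 + 654 = 1157)
u = -3853086 (u = -(1157 - 1*(-3851929)) = -(1157 + 3851929) = -1*3853086 = -3853086)
1/u = 1/(-3853086) = -1/3853086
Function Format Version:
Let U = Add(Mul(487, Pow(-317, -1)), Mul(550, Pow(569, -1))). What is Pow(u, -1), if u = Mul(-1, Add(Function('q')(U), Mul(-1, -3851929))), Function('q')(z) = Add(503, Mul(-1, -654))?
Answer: Rational(-1, 3853086) ≈ -2.5953e-7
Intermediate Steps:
U = Rational(-102753, 180373) (U = Add(Mul(487, Rational(-1, 317)), Mul(550, Rational(1, 569))) = Add(Rational(-487, 317), Rational(550, 569)) = Rational(-102753, 180373) ≈ -0.56967)
Function('q')(z) = 1157 (Function('q')(z) = Add(503, 654) = 1157)
u = -3853086 (u = Mul(-1, Add(1157, Mul(-1, -3851929))) = Mul(-1, Add(1157, 3851929)) = Mul(-1, 3853086) = -3853086)
Pow(u, -1) = Pow(-3853086, -1) = Rational(-1, 3853086)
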